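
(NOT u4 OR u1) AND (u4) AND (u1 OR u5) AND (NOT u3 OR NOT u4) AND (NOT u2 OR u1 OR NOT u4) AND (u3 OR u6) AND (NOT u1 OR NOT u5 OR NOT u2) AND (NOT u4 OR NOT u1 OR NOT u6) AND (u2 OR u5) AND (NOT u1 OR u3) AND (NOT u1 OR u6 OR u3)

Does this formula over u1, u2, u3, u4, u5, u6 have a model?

No

The clause (u4) is unit, so u4 = true.
The clause (u1) is unit, so u1 = true.
The clause (NOT u3) is unit, so u3 = false.
Now (u3) is unsatisfied and unit — conflict.
No assignment satisfies every clause.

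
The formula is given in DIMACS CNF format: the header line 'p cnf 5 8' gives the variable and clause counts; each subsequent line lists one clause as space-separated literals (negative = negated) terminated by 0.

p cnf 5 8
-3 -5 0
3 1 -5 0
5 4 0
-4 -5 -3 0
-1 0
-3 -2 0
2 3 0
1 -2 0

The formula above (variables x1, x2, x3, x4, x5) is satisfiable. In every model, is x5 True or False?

Suppose x5 = True.
The clause (¬x3) is unit, so x3 = False.
The clause (x1) is unit, so x1 = True.
But (¬x1) is also a unit clause — contradiction.
So every satisfying assignment has x5 = False.

False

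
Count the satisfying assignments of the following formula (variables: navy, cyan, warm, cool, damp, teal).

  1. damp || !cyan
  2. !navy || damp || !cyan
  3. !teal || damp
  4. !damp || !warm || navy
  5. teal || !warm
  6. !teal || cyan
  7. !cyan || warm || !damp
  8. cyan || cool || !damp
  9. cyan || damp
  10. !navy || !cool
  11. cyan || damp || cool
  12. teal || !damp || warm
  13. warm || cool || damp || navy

1

There are 2^6 = 64 truth assignments over (navy, cyan, warm, cool, damp, teal).
Split on warm. With warm = true, the clauses containing warm are satisfied and !warm drops from the rest; 1 of the 2^5 = 32 assignments to the other variables satisfy what remains.
With warm = false, by the same count on the reduced clause set, 0 assignments work.
(One model: navy=T, cyan=T, warm=T, cool=F, damp=T, teal=T.)
Total: 1 + 0 = 1.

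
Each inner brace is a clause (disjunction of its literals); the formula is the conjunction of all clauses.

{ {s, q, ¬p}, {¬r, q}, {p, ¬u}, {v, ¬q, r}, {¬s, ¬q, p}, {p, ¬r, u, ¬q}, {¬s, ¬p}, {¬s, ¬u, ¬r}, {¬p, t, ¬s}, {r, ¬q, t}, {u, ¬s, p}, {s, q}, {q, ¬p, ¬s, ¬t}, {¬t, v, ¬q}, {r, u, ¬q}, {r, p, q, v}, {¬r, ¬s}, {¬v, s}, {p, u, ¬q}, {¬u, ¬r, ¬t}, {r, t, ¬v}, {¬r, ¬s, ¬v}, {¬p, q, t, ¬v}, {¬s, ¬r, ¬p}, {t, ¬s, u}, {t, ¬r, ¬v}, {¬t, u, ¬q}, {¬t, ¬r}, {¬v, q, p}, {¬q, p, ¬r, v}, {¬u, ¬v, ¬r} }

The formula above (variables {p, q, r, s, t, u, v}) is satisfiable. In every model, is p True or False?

True

Suppose p = False.
The clause (¬u) is unit, so u = False.
The clause (¬s) is unit, so s = False.
The clause (q) is unit, so q = True.
But (¬q) is also a unit clause — contradiction.
So every satisfying assignment has p = True.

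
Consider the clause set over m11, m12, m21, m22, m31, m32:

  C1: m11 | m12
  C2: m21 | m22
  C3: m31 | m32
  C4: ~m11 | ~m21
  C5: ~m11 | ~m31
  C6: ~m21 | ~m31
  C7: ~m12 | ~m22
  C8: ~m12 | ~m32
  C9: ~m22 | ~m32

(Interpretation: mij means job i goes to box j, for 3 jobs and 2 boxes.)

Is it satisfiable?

No

Branch on m11: set m11 = 1.
(~m21) alone gives m21 = 0.
(m22) alone gives m22 = 1.
(~m31) alone gives m31 = 0.
(m32) alone gives m32 = 1.
That conflicts with the unit clause (~m32).
Backtrack on m11: now try m11 = 0.
(m12) alone gives m12 = 1.
(~m22) alone gives m22 = 0.
(m21) alone gives m21 = 1.
(~m31) alone gives m31 = 0.
(m32) alone gives m32 = 1.
That conflicts with the unit clause (~m32).
Both values of m11 lead to a conflict.
No assignment satisfies every clause.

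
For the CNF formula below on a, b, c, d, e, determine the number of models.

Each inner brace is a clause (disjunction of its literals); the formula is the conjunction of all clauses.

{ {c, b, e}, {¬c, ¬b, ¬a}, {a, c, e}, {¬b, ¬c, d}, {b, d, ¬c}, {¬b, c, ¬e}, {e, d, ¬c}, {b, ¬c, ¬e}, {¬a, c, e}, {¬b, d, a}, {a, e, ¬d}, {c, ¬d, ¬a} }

There are 2^5 = 32 truth assignments over (a, b, c, d, e).
Split on a. With a = True, the clauses containing a are satisfied and ¬a drops from the rest; 2 of the 2^4 = 16 assignments to the other variables satisfy what remains.
With a = False, by the same count on the reduced clause set, 3 assignments work.
Total: 2 + 3 = 5.

5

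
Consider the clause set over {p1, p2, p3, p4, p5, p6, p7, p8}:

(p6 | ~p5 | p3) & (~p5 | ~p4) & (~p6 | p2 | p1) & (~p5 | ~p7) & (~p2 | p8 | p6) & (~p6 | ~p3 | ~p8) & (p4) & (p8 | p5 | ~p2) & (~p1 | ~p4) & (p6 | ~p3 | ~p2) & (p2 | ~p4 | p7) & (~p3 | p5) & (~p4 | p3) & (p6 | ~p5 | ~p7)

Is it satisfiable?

From the singleton clause (p4), p4 = 1.
From the singleton clause (~p5), p5 = 0.
From the singleton clause (~p1), p1 = 0.
From the singleton clause (~p3), p3 = 0.
That conflicts with the unit clause (p3).
No assignment satisfies every clause.

No, unsatisfiable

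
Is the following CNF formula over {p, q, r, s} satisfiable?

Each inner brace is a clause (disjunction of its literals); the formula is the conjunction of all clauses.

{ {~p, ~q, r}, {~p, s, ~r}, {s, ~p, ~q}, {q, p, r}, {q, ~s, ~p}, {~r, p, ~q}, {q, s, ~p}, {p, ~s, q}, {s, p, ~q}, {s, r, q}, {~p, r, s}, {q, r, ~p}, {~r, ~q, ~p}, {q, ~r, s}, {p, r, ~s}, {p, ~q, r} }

No, unsatisfiable

Branch on p: set p = 0.
Branch on q: set q = 1.
The clause (~r) is unit, so r = 0.
That conflicts with the unit clause (r).
Backtrack on q: now try q = 0.
The clause (r) is unit, so r = 1.
The clause (~s) is unit, so s = 0.
That conflicts with the unit clause (s).
Both values of q lead to a conflict.
Backtrack on p: now try p = 1.
Branch on q: set q = 0.
The clause (~s) is unit, so s = 0.
That conflicts with the unit clause (s).
Backtrack on q: now try q = 1.
The clause (r) is unit, so r = 1.
That conflicts with the unit clause (~r).
Both values of q lead to a conflict.
Both values of p lead to a conflict.
No assignment satisfies every clause.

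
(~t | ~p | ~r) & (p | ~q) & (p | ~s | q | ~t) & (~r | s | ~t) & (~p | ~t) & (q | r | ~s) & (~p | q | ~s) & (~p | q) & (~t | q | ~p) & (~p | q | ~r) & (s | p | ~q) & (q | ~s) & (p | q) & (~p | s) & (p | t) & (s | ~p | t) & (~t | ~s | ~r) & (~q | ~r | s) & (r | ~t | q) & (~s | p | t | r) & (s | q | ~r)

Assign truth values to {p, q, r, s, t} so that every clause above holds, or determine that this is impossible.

Suppose p = 1.
The clause (~t) is unit, so t = 0.
The clause (q) is unit, so q = 1.
The clause (s) is unit, so s = 1.
All clauses hold; r can take either value.

p ↦ 1,  q ↦ 1,  r ↦ 0,  s ↦ 1,  t ↦ 0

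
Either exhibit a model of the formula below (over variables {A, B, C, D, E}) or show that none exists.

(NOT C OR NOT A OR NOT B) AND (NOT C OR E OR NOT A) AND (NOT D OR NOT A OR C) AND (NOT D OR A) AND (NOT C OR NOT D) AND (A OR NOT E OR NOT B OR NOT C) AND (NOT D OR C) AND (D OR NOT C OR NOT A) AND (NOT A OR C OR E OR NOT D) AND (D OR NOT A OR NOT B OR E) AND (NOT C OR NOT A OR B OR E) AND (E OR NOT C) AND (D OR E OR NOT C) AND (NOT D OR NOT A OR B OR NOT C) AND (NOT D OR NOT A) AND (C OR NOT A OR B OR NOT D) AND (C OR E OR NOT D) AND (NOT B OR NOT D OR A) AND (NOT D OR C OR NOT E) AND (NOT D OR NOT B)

Case D = false:
Case C = false:
Case A = true:
Case B = false:
All clauses hold; E can take either value.

A: true; B: false; C: false; D: false; E: false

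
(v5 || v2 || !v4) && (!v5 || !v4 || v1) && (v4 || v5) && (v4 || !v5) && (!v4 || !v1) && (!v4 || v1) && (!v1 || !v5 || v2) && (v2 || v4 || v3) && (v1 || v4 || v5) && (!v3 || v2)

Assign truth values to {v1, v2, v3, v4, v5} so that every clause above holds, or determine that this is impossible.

UNSATISFIABLE

Suppose v4 = true.
Unit clause (!v1) forces v1 = false.
Now (v1) is unsatisfied and unit — conflict.
Backtrack on v4: now try v4 = false.
Unit clause (v5) forces v5 = true.
Now (!v5) is unsatisfied and unit — conflict.
Both values of v4 lead to a conflict.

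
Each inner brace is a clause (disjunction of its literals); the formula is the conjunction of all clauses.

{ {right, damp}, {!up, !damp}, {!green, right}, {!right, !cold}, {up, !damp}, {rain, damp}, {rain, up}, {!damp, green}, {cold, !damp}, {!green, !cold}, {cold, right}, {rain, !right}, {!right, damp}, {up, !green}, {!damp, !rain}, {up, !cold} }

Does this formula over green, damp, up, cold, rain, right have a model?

Branch on right: set right = true.
(!cold) alone gives cold = false.
(!damp) alone gives damp = false.
But (damp) is also a unit clause — contradiction.
So right must be the other value — set right = false.
(damp) alone gives damp = true.
(!up) alone gives up = false.
But (up) is also a unit clause — contradiction.
Neither right = true nor right = false works.
No assignment satisfies every clause.

Unsatisfiable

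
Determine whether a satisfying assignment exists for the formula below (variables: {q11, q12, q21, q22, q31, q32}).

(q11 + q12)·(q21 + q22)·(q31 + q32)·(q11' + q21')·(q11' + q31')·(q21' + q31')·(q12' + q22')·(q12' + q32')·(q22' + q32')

Branch on q11: set q11 = 1.
The clause (q21') is unit, so q21 = 0.
The clause (q22) is unit, so q22 = 1.
The clause (q31') is unit, so q31 = 0.
The clause (q32) is unit, so q32 = 1.
But (q32') is also a unit clause — contradiction.
That branch fails; take q11 = 0 instead.
The clause (q12) is unit, so q12 = 1.
The clause (q22') is unit, so q22 = 0.
The clause (q21) is unit, so q21 = 1.
The clause (q31') is unit, so q31 = 0.
The clause (q32) is unit, so q32 = 1.
But (q32') is also a unit clause — contradiction.
Neither q11 = 1 nor q11 = 0 works.
No assignment satisfies every clause.

Unsatisfiable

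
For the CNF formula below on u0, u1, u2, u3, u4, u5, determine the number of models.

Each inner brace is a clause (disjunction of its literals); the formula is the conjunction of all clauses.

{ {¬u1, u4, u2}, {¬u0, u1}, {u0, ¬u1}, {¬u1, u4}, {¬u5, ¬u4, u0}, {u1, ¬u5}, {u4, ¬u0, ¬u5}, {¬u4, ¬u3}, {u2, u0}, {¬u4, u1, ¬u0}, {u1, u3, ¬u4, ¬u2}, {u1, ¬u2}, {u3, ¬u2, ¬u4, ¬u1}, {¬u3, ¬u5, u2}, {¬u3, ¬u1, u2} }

There are 2^6 = 64 truth assignments over (u0, u1, u2, u3, u4, u5).
Split on u0. With u0 = True, the clauses containing u0 are satisfied and ¬u0 drops from the rest; 2 of the 2^5 = 32 assignments to the other variables satisfy what remains.
With u0 = False, by the same count on the reduced clause set, 0 assignments work.
(One model: u0=T, u1=T, u2=F, u3=F, u4=T, u5=F.)
Total: 2 + 0 = 2.

2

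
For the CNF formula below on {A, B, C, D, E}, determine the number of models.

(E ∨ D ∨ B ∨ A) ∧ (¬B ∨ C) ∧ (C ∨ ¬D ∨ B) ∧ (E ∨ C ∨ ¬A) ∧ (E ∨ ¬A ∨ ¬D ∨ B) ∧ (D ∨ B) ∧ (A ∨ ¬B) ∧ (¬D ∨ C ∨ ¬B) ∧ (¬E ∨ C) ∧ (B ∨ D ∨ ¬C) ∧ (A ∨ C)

There are 2^5 = 32 truth assignments over (A, B, C, D, E).
Split on A. With A = True, the clauses containing A are satisfied and ¬A drops from the rest; 5 of the 2^4 = 16 assignments to the other variables satisfy what remains.
With A = False, by the same count on the reduced clause set, 2 assignments work.
(One model: A=F, B=F, C=T, D=T, E=F.)
Total: 5 + 2 = 7.

7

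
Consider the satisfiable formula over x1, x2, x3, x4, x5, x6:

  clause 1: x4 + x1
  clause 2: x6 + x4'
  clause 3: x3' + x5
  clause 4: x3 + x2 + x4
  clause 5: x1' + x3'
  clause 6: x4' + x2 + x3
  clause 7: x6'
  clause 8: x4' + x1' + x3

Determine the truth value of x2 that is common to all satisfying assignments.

Suppose x2 = 0.
Unit clause (x6') forces x6 = 0.
Unit clause (x4') forces x4 = 0.
Unit clause (x1) forces x1 = 1.
Unit clause (x3) forces x3 = 1.
That conflicts with the unit clause (x3').
So every satisfying assignment has x2 = True.

True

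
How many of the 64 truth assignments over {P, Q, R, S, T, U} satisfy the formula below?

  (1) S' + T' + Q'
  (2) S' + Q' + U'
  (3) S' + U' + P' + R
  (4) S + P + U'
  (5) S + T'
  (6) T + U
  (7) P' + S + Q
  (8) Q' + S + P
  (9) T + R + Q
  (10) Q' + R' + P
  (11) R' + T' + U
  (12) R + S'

There are 2^6 = 64 truth assignments over (P, Q, R, S, T, U).
Split on U. With U = 1, the clauses containing U are satisfied and U' drops from the rest; 6 of the 2^5 = 32 assignments to the other variables satisfy what remains.
With U = 0, by the same count on the reduced clause set, 0 assignments work.
(One model: P=F, Q=F, R=T, S=T, T=F, U=T.)
Total: 6 + 0 = 6.

6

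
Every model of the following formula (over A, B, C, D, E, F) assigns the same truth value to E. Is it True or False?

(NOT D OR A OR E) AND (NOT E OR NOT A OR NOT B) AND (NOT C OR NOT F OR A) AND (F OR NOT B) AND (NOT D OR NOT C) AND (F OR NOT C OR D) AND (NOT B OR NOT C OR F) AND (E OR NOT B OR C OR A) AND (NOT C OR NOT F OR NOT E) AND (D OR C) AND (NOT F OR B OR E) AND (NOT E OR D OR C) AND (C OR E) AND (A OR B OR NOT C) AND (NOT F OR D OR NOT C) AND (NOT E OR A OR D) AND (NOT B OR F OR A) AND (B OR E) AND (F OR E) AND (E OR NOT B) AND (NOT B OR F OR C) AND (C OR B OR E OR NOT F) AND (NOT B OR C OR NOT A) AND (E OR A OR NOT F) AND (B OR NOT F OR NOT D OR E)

Suppose E = false.
From the singleton clause (C), C = true.
From the singleton clause (NOT D), D = false.
From the singleton clause (F), F = true.
But (NOT F) is also a unit clause — contradiction.
So every satisfying assignment has E = True.

True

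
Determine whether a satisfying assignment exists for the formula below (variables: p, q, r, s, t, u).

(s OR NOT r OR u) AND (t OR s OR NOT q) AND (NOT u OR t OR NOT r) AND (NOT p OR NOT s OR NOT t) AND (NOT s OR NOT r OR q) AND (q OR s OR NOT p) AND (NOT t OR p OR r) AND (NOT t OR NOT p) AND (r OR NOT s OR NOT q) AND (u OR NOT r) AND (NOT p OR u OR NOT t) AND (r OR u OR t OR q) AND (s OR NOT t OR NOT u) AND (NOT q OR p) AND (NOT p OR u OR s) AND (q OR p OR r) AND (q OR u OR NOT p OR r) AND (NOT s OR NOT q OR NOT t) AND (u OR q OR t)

Satisfiable

Branch on t: set t = false.
Branch on s: set s = true.
Branch on u: set u = true.
From the singleton clause (NOT r), r = false.
From the singleton clause (NOT q), q = false.
From the singleton clause (p), p = true.
Every clause now holds.
A satisfying assignment: p=true,  q=false,  r=false,  s=true,  t=false,  u=true.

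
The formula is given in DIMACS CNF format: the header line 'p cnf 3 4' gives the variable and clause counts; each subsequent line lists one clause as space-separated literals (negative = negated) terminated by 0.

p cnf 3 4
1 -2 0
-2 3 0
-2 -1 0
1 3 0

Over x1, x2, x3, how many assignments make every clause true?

3

There are 2^3 = 8 truth assignments over (x1, x2, x3).
Check each against the 4 clauses (columns in the order x1, x2, x3):
  F F F  ✗ fails (x1 ∨ x3)
  F F T  ✓ satisfies all
  F T F  ✗ fails (x1 ∨ ¬x2)
  F T T  ✗ fails (x1 ∨ ¬x2)
  T F F  ✓ satisfies all
  T F T  ✓ satisfies all
  T T F  ✗ fails (¬x2 ∨ x3)
  T T T  ✗ fails (¬x2 ∨ ¬x1)
3 of the 8 rows are models.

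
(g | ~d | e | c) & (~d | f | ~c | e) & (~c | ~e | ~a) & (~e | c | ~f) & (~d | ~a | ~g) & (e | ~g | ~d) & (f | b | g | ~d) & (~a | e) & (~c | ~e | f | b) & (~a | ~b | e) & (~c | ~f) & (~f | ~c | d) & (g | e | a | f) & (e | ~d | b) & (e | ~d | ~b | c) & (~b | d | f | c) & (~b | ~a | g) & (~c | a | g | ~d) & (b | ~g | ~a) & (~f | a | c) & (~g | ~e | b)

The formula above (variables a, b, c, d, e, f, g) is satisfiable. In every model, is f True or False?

Suppose f = 1.
Unit clause (~c) forces c = 0.
Unit clause (~e) forces e = 0.
Unit clause (~a) forces a = 0.
That conflicts with the unit clause (a).
So every satisfying assignment has f = False.

False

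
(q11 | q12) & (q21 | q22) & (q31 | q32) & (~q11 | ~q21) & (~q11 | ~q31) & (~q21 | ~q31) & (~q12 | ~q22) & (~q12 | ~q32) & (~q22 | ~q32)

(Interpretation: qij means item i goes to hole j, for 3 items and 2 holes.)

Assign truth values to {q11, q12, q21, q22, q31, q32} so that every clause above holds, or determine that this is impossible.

Case q11 = 1:
Unit clause (~q21) forces q21 = 0.
Unit clause (q22) forces q22 = 1.
Unit clause (~q31) forces q31 = 0.
Unit clause (q32) forces q32 = 1.
That conflicts with the unit clause (~q32).
That branch fails; take q11 = 0 instead.
Unit clause (q12) forces q12 = 1.
Unit clause (~q22) forces q22 = 0.
Unit clause (q21) forces q21 = 1.
Unit clause (~q31) forces q31 = 0.
Unit clause (q32) forces q32 = 1.
That conflicts with the unit clause (~q32).
Neither q11 = 1 nor q11 = 0 works.

UNSATISFIABLE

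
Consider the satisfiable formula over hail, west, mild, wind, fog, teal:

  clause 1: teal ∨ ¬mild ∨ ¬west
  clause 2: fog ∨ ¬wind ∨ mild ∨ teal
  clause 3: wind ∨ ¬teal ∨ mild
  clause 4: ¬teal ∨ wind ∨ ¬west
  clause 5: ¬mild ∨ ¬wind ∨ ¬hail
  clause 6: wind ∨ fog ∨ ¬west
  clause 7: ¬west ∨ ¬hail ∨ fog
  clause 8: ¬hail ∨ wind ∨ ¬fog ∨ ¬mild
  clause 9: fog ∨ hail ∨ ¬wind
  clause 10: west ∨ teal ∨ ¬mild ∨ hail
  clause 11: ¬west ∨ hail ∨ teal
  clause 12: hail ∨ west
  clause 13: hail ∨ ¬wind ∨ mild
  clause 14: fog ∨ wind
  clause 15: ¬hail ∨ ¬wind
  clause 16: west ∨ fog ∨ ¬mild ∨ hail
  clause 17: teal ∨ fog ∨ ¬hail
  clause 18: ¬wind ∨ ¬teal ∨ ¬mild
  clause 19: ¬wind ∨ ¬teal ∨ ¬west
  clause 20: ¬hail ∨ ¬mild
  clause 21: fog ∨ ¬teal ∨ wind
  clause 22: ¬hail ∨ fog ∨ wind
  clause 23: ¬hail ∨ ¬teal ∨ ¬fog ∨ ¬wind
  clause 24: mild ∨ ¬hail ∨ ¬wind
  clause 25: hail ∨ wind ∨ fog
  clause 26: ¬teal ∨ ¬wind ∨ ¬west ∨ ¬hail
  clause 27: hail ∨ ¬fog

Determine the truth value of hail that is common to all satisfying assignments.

Suppose hail = False.
Unit clause (west) forces west = True.
Unit clause (teal) forces teal = True.
Unit clause (wind) forces wind = True.
Now (¬wind) is unsatisfied and unit — conflict.
So every satisfying assignment has hail = True.

True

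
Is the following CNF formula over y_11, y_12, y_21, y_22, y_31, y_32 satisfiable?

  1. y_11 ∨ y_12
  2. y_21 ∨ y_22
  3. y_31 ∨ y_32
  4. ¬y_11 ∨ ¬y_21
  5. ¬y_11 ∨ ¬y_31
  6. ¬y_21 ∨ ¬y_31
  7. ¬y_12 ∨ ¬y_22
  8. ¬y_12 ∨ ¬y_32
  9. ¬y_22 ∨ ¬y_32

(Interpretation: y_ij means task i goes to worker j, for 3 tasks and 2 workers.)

No

Case y_11 = True:
Unit clause (¬y_21) forces y_21 = False.
Unit clause (y_22) forces y_22 = True.
Unit clause (¬y_31) forces y_31 = False.
Unit clause (y_32) forces y_32 = True.
But (¬y_32) is also a unit clause — contradiction.
So y_11 must be the other value — set y_11 = False.
Unit clause (y_12) forces y_12 = True.
Unit clause (¬y_22) forces y_22 = False.
Unit clause (y_21) forces y_21 = True.
Unit clause (¬y_31) forces y_31 = False.
Unit clause (y_32) forces y_32 = True.
But (¬y_32) is also a unit clause — contradiction.
Both values of y_11 lead to a conflict.
No assignment satisfies every clause.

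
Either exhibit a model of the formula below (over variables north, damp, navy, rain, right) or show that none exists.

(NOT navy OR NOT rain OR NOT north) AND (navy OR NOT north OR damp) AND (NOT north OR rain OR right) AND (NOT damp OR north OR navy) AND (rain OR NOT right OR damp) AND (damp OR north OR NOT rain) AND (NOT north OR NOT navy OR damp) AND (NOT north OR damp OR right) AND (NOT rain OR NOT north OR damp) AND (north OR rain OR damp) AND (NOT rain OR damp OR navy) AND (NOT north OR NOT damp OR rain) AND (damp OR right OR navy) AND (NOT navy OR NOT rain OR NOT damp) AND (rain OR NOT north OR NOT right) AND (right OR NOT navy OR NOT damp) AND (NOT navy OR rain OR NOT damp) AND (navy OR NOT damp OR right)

Case navy = false:
Case north = true:
Unit clause (damp) forces damp = true.
Unit clause (rain) forces rain = true.
Unit clause (right) forces right = true.
Every clause now holds.

north ↦ true; damp ↦ true; navy ↦ false; rain ↦ true; right ↦ true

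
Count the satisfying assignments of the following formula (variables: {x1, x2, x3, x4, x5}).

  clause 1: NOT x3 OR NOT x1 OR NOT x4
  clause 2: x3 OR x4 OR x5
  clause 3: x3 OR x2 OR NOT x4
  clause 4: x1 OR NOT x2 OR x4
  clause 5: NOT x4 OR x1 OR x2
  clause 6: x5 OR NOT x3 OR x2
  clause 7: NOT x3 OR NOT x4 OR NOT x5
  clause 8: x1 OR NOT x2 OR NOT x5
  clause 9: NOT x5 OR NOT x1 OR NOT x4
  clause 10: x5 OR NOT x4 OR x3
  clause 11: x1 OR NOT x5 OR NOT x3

There are 2^5 = 32 truth assignments over (x1, x2, x3, x4, x5).
Split on x1. With x1 = true, the clauses containing x1 are satisfied and NOT x1 drops from the rest; 5 of the 2^4 = 16 assignments to the other variables satisfy what remains.
With x1 = false, by the same count on the reduced clause set, 2 assignments work.
Total: 5 + 2 = 7.

7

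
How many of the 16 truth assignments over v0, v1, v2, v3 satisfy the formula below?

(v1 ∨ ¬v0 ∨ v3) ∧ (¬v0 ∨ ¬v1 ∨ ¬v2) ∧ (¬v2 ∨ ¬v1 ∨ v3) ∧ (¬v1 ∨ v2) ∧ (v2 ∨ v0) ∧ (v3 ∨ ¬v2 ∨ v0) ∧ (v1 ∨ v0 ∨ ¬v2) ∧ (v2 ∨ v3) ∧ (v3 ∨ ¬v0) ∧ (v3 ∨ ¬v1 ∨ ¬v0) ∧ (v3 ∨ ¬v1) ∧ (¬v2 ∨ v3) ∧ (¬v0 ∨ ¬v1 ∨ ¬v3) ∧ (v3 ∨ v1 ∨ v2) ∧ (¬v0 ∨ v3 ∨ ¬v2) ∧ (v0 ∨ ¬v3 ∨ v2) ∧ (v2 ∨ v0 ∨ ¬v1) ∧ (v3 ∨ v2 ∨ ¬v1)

3

There are 2^4 = 16 truth assignments over (v0, v1, v2, v3).
Check each against the 18 clauses (columns in the order v0, v1, v2, v3):
  F F F F  ✗ fails (v2 ∨ v0)
  F F F T  ✗ fails (v2 ∨ v0)
  F F T F  ✗ fails (v3 ∨ ¬v2 ∨ v0)
  F F T T  ✗ fails (v1 ∨ v0 ∨ ¬v2)
  F T F F  ✗ fails (¬v1 ∨ v2)
  F T F T  ✗ fails (¬v1 ∨ v2)
  F T T F  ✗ fails (¬v2 ∨ ¬v1 ∨ v3)
  F T T T  ✓ satisfies all
  T F F F  ✗ fails (v1 ∨ ¬v0 ∨ v3)
  T F F T  ✓ satisfies all
  T F T F  ✗ fails (v1 ∨ ¬v0 ∨ v3)
  T F T T  ✓ satisfies all
  T T F F  ✗ fails (¬v1 ∨ v2)
  T T F T  ✗ fails (¬v1 ∨ v2)
  T T T F  ✗ fails (¬v0 ∨ ¬v1 ∨ ¬v2)
  T T T T  ✗ fails (¬v0 ∨ ¬v1 ∨ ¬v2)
3 of the 16 rows are models.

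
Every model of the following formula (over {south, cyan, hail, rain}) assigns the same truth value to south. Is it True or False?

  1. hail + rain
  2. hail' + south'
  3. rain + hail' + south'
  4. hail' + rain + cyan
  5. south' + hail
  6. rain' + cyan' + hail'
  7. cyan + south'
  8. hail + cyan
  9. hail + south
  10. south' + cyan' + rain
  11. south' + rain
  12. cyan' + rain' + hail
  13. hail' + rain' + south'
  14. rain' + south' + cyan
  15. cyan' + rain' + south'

False

Suppose south = 1.
The clause (hail') is unit, so hail = 0.
But (hail) is also a unit clause — contradiction.
So every satisfying assignment has south = False.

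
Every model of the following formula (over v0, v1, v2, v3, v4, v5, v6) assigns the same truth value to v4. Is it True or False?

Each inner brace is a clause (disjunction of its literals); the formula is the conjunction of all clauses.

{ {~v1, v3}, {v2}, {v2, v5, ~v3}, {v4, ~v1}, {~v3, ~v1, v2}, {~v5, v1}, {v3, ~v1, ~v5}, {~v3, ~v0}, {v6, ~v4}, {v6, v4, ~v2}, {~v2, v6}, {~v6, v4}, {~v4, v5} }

True

Suppose v4 = 0.
From the singleton clause (v2), v2 = 1.
From the singleton clause (~v1), v1 = 0.
From the singleton clause (~v5), v5 = 0.
From the singleton clause (v6), v6 = 1.
But (~v6) is also a unit clause — contradiction.
So every satisfying assignment has v4 = True.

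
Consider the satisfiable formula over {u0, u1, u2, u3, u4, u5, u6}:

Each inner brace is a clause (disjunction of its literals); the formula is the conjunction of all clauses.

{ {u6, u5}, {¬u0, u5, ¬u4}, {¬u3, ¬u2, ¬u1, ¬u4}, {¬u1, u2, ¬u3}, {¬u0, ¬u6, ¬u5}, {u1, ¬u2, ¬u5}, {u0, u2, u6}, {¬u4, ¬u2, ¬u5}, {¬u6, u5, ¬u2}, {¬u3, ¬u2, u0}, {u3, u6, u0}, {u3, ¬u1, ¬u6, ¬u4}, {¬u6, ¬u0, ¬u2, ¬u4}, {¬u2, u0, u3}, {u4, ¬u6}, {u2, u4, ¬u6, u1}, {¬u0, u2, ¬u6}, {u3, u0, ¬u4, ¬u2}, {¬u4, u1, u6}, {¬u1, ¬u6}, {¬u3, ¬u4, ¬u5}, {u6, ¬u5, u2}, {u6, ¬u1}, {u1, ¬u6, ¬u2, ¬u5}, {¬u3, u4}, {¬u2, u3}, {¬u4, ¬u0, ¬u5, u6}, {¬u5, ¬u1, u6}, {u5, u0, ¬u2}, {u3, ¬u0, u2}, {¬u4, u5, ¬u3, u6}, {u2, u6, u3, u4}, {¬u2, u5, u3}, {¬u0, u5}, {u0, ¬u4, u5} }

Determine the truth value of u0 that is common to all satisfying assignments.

False

Suppose u0 = True.
(u5) alone gives u5 = True.
(¬u6) alone gives u6 = False.
(u2) alone gives u2 = True.
(u1) alone gives u1 = True.
That conflicts with the unit clause (¬u1).
So every satisfying assignment has u0 = False.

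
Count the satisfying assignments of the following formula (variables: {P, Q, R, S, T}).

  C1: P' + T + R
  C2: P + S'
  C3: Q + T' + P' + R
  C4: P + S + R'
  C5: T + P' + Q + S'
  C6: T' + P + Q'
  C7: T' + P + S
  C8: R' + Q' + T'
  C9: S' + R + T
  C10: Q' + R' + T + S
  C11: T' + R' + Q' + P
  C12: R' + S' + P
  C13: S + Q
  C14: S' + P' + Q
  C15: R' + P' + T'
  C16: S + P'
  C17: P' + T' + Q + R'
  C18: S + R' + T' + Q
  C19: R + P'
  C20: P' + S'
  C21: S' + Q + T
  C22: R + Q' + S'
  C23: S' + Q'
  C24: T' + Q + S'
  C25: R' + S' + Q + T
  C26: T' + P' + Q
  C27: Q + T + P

There are 2^5 = 32 truth assignments over (P, Q, R, S, T).
Split on R. With R = 1, the clauses containing R are satisfied and R' drops from the rest; 0 of the 2^4 = 16 assignments to the other variables satisfy what remains.
With R = 0, by the same count on the reduced clause set, 1 assignment works.
Total: 0 + 1 = 1.

1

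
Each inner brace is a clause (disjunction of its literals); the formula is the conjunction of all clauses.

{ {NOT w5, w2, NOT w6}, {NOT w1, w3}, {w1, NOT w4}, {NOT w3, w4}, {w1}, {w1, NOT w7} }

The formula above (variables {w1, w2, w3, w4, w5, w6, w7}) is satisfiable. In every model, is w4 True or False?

Suppose w4 = false.
(NOT w3) alone gives w3 = false.
(NOT w1) alone gives w1 = false.
That conflicts with the unit clause (w1).
So every satisfying assignment has w4 = True.

True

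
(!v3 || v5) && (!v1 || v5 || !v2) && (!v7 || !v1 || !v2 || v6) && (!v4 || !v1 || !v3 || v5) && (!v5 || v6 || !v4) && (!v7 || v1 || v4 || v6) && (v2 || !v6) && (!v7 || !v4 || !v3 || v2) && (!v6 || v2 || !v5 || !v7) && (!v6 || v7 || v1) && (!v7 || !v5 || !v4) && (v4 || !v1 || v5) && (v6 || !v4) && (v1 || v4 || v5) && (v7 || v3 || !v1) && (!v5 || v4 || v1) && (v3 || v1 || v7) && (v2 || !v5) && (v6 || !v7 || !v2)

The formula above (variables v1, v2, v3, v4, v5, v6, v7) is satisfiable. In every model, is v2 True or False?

True

Suppose v2 = false.
(!v6) alone gives v6 = false.
(!v4) alone gives v4 = false.
(!v5) alone gives v5 = false.
(!v3) alone gives v3 = false.
(!v1) alone gives v1 = false.
That conflicts with the unit clause (v1).
So every satisfying assignment has v2 = True.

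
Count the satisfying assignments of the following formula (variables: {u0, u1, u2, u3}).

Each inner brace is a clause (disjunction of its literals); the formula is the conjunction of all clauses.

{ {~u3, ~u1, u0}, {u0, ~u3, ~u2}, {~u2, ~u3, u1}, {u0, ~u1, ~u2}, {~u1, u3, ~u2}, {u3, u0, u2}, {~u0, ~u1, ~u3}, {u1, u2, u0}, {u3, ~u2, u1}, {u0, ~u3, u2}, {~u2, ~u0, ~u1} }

There are 2^4 = 16 truth assignments over (u0, u1, u2, u3).
Split on u2. With u2 = 1, the clauses containing u2 are satisfied and ~u2 drops from the rest; 0 of the 2^3 = 8 assignments to the other variables satisfy what remains.
With u2 = 0, by the same count on the reduced clause set, 3 assignments work.
(One model: u0=T, u1=F, u2=F, u3=F.)
Total: 0 + 3 = 3.

3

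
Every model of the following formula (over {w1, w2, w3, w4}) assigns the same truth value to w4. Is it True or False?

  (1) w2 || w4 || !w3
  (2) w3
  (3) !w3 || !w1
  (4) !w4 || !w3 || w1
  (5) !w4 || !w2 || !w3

Suppose w4 = true.
The clause (w3) is unit, so w3 = true.
The clause (!w1) is unit, so w1 = false.
That conflicts with the unit clause (w1).
So every satisfying assignment has w4 = False.

False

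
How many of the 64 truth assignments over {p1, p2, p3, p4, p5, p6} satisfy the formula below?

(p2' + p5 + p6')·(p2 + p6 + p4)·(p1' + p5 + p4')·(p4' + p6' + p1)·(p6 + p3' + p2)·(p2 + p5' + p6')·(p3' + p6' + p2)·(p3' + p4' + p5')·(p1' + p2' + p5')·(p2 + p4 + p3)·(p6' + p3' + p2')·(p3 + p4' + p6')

13

There are 2^6 = 64 truth assignments over (p1, p2, p3, p4, p5, p6).
Split on p2. With p2 = 1, the clauses containing p2 are satisfied and p2' drops from the rest; 10 of the 2^5 = 32 assignments to the other variables satisfy what remains.
With p2 = 0, by the same count on the reduced clause set, 3 assignments work.
Total: 10 + 3 = 13.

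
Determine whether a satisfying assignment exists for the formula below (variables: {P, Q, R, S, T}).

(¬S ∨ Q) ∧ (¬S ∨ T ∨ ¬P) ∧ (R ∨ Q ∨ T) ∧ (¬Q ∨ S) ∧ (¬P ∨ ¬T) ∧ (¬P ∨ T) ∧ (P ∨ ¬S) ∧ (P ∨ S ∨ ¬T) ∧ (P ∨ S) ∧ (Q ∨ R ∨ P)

Unsatisfiable

Branch on S: set S = False.
Unit clause (¬Q) forces Q = False.
Unit clause (P) forces P = True.
Unit clause (¬T) forces T = False.
That conflicts with the unit clause (T).
Undo S and try S = True.
Unit clause (Q) forces Q = True.
Unit clause (P) forces P = True.
Unit clause (T) forces T = True.
That conflicts with the unit clause (¬T).
Either choice for S ends in contradiction.
No assignment satisfies every clause.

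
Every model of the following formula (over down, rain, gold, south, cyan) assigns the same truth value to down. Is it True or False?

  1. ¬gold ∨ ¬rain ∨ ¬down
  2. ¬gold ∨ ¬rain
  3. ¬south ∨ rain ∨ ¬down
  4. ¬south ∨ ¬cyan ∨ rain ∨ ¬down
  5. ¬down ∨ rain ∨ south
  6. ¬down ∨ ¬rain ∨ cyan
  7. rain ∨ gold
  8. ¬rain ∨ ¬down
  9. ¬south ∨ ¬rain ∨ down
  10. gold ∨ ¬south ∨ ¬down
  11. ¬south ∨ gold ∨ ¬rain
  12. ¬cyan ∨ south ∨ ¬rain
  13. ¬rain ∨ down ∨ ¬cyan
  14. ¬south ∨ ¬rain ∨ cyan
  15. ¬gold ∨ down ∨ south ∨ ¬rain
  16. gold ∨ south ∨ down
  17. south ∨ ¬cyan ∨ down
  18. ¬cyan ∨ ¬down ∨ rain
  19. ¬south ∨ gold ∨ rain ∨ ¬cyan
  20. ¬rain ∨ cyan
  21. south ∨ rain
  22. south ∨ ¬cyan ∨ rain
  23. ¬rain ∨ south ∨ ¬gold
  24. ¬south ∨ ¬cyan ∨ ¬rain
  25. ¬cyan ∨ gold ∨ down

False

Suppose down = True.
The clause (¬rain) is unit, so rain = False.
The clause (¬south) is unit, so south = False.
Now (south) is unsatisfied and unit — conflict.
So every satisfying assignment has down = False.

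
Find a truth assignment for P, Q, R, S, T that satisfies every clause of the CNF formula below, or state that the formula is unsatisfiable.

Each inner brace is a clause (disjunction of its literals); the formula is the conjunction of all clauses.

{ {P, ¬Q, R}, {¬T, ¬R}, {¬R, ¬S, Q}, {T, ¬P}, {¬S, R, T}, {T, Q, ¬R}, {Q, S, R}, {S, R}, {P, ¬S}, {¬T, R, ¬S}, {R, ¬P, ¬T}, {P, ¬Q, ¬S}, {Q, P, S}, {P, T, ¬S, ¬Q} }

P: False, Q: True, R: True, S: False, T: False

Branch on T: set T = False.
From the singleton clause (¬P), P = False.
From the singleton clause (¬S), S = False.
From the singleton clause (R), R = True.
From the singleton clause (Q), Q = True.
All clauses are satisfied.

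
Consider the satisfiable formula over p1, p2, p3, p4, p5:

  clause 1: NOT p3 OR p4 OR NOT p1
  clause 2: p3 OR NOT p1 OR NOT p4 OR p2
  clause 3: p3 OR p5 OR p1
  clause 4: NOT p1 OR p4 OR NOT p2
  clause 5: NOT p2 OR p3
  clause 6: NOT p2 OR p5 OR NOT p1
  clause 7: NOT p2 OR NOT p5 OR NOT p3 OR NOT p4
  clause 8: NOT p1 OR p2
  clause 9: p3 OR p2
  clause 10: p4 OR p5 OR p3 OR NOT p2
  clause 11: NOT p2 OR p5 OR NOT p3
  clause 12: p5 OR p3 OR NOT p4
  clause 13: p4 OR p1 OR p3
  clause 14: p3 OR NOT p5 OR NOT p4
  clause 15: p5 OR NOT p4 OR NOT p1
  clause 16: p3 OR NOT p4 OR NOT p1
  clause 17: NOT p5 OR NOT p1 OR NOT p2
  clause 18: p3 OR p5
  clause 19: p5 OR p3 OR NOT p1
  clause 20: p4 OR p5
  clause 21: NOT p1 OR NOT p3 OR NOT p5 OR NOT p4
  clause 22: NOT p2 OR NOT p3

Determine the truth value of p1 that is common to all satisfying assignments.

False

Suppose p1 = true.
From the singleton clause (p2), p2 = true.
From the singleton clause (p4), p4 = true.
From the singleton clause (p3), p3 = true.
That conflicts with the unit clause (NOT p3).
So every satisfying assignment has p1 = False.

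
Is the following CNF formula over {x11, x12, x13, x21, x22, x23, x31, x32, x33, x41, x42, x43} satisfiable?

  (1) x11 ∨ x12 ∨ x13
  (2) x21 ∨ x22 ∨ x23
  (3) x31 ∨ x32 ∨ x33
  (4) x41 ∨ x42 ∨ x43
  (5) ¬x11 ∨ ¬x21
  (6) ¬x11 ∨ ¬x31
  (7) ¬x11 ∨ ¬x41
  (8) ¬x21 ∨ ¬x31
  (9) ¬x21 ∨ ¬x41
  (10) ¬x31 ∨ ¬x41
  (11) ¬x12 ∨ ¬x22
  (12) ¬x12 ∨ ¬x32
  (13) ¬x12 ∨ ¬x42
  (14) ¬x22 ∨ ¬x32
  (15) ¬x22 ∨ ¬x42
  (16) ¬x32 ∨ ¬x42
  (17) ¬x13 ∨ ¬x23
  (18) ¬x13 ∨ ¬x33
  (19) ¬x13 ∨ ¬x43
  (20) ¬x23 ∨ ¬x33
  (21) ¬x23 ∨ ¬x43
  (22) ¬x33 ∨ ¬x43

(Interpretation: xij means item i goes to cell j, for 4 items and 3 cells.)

No, unsatisfiable

Branch on x11: set x11 = False.
Branch on x12: set x12 = True.
(¬x22) alone gives x22 = False.
(¬x32) alone gives x32 = False.
(¬x42) alone gives x42 = False.
Branch on x21: set x21 = True.
(¬x31) alone gives x31 = False.
(x33) alone gives x33 = True.
(¬x41) alone gives x41 = False.
(x43) alone gives x43 = True.
That conflicts with the unit clause (¬x43).
So x21 must be the other value — set x21 = False.
(x23) alone gives x23 = True.
(¬x13) alone gives x13 = False.
(¬x33) alone gives x33 = False.
(x31) alone gives x31 = True.
(¬x41) alone gives x41 = False.
(x43) alone gives x43 = True.
That conflicts with the unit clause (¬x43).
Either choice for x21 ends in contradiction.
So x12 must be the other value — set x12 = False.
(x13) alone gives x13 = True.
(¬x23) alone gives x23 = False.
(¬x33) alone gives x33 = False.
(¬x43) alone gives x43 = False.
Branch on x21: set x21 = True.
(¬x31) alone gives x31 = False.
(x32) alone gives x32 = True.
(¬x41) alone gives x41 = False.
(x42) alone gives x42 = True.
That conflicts with the unit clause (¬x42).
So x21 must be the other value — set x21 = False.
(x22) alone gives x22 = True.
(¬x32) alone gives x32 = False.
(x31) alone gives x31 = True.
(¬x41) alone gives x41 = False.
(x42) alone gives x42 = True.
That conflicts with the unit clause (¬x42).
Either choice for x21 ends in contradiction.
Either choice for x12 ends in contradiction.
So x11 must be the other value — set x11 = True.
(¬x21) alone gives x21 = False.
(¬x31) alone gives x31 = False.
(¬x41) alone gives x41 = False.
Branch on x22: set x22 = True.
(¬x12) alone gives x12 = False.
(¬x32) alone gives x32 = False.
(x33) alone gives x33 = True.
(¬x42) alone gives x42 = False.
(x43) alone gives x43 = True.
That conflicts with the unit clause (¬x43).
So x22 must be the other value — set x22 = False.
(x23) alone gives x23 = True.
(¬x13) alone gives x13 = False.
(¬x33) alone gives x33 = False.
(x32) alone gives x32 = True.
(¬x12) alone gives x12 = False.
(¬x42) alone gives x42 = False.
(x43) alone gives x43 = True.
That conflicts with the unit clause (¬x43).
Either choice for x22 ends in contradiction.
Either choice for x11 ends in contradiction.
No assignment satisfies every clause.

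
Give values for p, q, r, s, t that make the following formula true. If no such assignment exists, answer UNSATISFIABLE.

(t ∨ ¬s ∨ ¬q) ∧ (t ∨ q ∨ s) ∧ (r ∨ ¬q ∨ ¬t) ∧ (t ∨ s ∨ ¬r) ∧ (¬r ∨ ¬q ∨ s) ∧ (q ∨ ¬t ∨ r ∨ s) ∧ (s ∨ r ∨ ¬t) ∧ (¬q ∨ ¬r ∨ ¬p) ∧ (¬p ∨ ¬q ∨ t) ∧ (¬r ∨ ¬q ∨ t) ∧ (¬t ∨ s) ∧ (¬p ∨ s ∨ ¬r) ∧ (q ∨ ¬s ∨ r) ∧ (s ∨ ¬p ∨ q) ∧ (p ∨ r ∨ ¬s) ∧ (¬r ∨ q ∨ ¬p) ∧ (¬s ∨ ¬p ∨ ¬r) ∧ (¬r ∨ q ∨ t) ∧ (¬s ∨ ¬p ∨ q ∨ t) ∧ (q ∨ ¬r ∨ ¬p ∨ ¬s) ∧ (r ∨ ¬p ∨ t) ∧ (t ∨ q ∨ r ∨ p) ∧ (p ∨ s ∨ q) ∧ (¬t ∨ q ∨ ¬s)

Branch on t: set t = False.
Branch on s: set s = False.
From the singleton clause (q), q = True.
From the singleton clause (¬r), r = False.
From the singleton clause (¬p), p = False.
This assignment satisfies each clause.

p: False; q: True; r: False; s: False; t: False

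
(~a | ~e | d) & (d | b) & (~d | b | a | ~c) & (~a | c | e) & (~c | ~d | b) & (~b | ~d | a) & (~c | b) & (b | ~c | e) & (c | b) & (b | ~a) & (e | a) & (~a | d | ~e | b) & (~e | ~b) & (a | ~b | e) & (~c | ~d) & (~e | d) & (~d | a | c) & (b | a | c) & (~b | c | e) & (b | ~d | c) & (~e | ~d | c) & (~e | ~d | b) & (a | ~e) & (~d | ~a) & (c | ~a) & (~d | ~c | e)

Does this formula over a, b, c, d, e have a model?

Yes, satisfiable

Case d = 0:
Unit clause (b) forces b = 1.
Unit clause (~e) forces e = 0.
Unit clause (a) forces a = 1.
Unit clause (c) forces c = 1.
This assignment satisfies each clause.
A satisfying assignment: a ↦ 1,  b ↦ 1,  c ↦ 1,  d ↦ 0,  e ↦ 0.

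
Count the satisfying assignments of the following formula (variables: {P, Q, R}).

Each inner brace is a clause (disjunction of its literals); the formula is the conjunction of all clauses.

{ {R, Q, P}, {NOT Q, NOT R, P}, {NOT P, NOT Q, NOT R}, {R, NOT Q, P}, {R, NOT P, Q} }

There are 2^3 = 8 truth assignments over (P, Q, R).
Check each against the 5 clauses (columns in the order P, Q, R):
  F F F  ✗ fails (R OR Q OR P)
  F F T  ✓ satisfies all
  F T F  ✗ fails (R OR NOT Q OR P)
  F T T  ✗ fails (NOT Q OR NOT R OR P)
  T F F  ✗ fails (R OR NOT P OR Q)
  T F T  ✓ satisfies all
  T T F  ✓ satisfies all
  T T T  ✗ fails (NOT P OR NOT Q OR NOT R)
3 of the 8 rows are models.

3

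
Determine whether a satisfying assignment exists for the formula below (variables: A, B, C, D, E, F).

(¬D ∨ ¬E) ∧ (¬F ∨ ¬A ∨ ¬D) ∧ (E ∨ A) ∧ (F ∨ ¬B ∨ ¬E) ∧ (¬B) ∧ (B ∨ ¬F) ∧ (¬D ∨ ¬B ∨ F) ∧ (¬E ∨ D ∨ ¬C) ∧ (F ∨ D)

Satisfiable

(¬B) alone gives B = False.
(¬F) alone gives F = False.
(D) alone gives D = True.
(¬E) alone gives E = False.
(A) alone gives A = True.
No clause remains; C is free.
A satisfying assignment: A=True,  B=False,  C=True,  D=True,  E=False,  F=False.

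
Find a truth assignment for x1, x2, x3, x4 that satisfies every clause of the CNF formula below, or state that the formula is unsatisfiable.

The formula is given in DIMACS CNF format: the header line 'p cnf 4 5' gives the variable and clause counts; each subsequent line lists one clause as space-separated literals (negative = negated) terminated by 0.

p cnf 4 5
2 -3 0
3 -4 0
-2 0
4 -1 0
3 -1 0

x1=False, x2=False, x3=False, x4=False

(¬x2) alone gives x2 = False.
(¬x3) alone gives x3 = False.
(¬x4) alone gives x4 = False.
(¬x1) alone gives x1 = False.
All clauses are satisfied.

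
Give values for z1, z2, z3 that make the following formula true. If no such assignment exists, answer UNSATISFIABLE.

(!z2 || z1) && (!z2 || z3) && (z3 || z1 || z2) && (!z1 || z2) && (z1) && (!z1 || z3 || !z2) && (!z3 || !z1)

The clause (z1) is unit, so z1 = true.
The clause (z2) is unit, so z2 = true.
The clause (z3) is unit, so z3 = true.
Now (!z3) is unsatisfied and unit — conflict.

UNSATISFIABLE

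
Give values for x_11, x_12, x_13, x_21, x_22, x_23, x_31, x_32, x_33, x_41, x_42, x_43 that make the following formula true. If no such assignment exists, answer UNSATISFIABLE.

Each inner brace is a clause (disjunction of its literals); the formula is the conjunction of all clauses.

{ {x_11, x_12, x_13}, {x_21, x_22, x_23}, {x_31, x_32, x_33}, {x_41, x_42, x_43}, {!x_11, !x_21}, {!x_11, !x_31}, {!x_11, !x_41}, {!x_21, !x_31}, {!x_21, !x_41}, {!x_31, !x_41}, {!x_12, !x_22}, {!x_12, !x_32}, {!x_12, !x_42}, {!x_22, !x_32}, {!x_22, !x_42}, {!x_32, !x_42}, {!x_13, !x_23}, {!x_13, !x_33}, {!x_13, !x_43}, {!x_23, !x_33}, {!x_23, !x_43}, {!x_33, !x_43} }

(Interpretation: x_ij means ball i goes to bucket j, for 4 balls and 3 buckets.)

UNSATISFIABLE

Case x_11 = false:
Case x_12 = true:
From the singleton clause (!x_22), x_22 = false.
From the singleton clause (!x_32), x_32 = false.
From the singleton clause (!x_42), x_42 = false.
Case x_21 = true:
From the singleton clause (!x_31), x_31 = false.
From the singleton clause (x_33), x_33 = true.
From the singleton clause (!x_41), x_41 = false.
From the singleton clause (x_43), x_43 = true.
But (!x_43) is also a unit clause — contradiction.
So x_21 must be the other value — set x_21 = false.
From the singleton clause (x_23), x_23 = true.
From the singleton clause (!x_13), x_13 = false.
From the singleton clause (!x_33), x_33 = false.
From the singleton clause (x_31), x_31 = true.
From the singleton clause (!x_41), x_41 = false.
From the singleton clause (x_43), x_43 = true.
But (!x_43) is also a unit clause — contradiction.
Either choice for x_21 ends in contradiction.
So x_12 must be the other value — set x_12 = false.
From the singleton clause (x_13), x_13 = true.
From the singleton clause (!x_23), x_23 = false.
From the singleton clause (!x_33), x_33 = false.
From the singleton clause (!x_43), x_43 = false.
Case x_21 = true:
From the singleton clause (!x_31), x_31 = false.
From the singleton clause (x_32), x_32 = true.
From the singleton clause (!x_41), x_41 = false.
From the singleton clause (x_42), x_42 = true.
But (!x_42) is also a unit clause — contradiction.
So x_21 must be the other value — set x_21 = false.
From the singleton clause (x_22), x_22 = true.
From the singleton clause (!x_32), x_32 = false.
From the singleton clause (x_31), x_31 = true.
From the singleton clause (!x_41), x_41 = false.
From the singleton clause (x_42), x_42 = true.
But (!x_42) is also a unit clause — contradiction.
Either choice for x_21 ends in contradiction.
Either choice for x_12 ends in contradiction.
So x_11 must be the other value — set x_11 = true.
From the singleton clause (!x_21), x_21 = false.
From the singleton clause (!x_31), x_31 = false.
From the singleton clause (!x_41), x_41 = false.
Case x_22 = true:
From the singleton clause (!x_12), x_12 = false.
From the singleton clause (!x_32), x_32 = false.
From the singleton clause (x_33), x_33 = true.
From the singleton clause (!x_42), x_42 = false.
From the singleton clause (x_43), x_43 = true.
But (!x_43) is also a unit clause — contradiction.
So x_22 must be the other value — set x_22 = false.
From the singleton clause (x_23), x_23 = true.
From the singleton clause (!x_13), x_13 = false.
From the singleton clause (!x_33), x_33 = false.
From the singleton clause (x_32), x_32 = true.
From the singleton clause (!x_12), x_12 = false.
From the singleton clause (!x_42), x_42 = false.
From the singleton clause (x_43), x_43 = true.
But (!x_43) is also a unit clause — contradiction.
Either choice for x_22 ends in contradiction.
Either choice for x_11 ends in contradiction.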